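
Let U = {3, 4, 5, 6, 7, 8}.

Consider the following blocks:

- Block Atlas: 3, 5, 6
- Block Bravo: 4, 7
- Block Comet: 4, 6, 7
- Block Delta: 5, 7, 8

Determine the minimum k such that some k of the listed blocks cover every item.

3

Atlas, Comet, and Delta cover everything between them: the union {3, 4, 5, 6, 7, 8} is all of U.
Only Atlas contains 3, so Atlas is forced; the remaining 3 items need at least 2 more blocks (each remaining block adds at most 2) — so at least 3 blocks are needed, and 3 is optimal.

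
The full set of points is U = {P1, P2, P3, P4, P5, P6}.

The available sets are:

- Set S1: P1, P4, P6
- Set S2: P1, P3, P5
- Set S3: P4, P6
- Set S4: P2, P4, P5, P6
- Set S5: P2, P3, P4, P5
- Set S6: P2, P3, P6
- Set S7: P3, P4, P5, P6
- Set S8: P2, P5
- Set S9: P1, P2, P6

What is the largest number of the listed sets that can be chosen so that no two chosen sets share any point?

2

S1, S8 are pairwise disjoint (S1={P1,P4,P6}; S8={P2,P5}).
Every remaining set overlaps one of these, and no 3 of the listed sets are pairwise disjoint, so 2 is the maximum.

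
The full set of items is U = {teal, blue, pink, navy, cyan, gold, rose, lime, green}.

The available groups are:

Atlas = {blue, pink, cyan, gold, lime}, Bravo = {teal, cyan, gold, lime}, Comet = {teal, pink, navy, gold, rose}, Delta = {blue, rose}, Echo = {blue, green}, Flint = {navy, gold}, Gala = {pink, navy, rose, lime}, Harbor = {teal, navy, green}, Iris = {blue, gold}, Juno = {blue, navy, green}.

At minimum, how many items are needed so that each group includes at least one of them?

H = {blue, navy, cyan} meets every group (each contains at least one member of H), and |H| = 3.
No choice of 2 items meets every group, so 3 is the minimum.

3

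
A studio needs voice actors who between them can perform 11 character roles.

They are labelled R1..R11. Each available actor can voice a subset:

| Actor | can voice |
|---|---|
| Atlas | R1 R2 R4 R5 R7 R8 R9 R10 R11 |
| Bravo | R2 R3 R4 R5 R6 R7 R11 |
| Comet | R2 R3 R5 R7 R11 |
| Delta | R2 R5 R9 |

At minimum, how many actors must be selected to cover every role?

Atlas and Bravo together: Atlas ∪ Bravo = {R1, R2, R3, R4, R5, R6, R7, R8, R9, R10, R11} — every role is covered.
No single actor has all 11 roles (the largest, Atlas, has 9), so 2 is optimal.

2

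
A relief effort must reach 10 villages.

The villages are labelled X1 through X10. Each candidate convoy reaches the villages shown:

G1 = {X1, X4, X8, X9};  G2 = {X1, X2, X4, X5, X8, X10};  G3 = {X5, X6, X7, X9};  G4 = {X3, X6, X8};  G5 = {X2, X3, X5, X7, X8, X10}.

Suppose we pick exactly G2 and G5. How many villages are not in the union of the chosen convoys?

Union of G2, G5 = {X1, X2, X3, X4, X5, X7, X8, X10}.
Not covered: X6, X9 — 2 villages.

2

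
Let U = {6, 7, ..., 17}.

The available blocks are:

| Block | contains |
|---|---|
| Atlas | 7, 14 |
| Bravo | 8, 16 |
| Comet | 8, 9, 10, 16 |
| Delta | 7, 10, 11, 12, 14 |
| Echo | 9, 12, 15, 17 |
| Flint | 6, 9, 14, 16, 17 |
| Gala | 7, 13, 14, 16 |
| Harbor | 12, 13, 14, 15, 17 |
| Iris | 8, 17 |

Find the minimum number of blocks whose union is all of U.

Comet, Delta, Flint, and Harbor cover everything between them: the union {6, 7, 8, 9, 10, 11, 12, 13, 14, 15, 16, 17} is all of U.
No 3 of the 9 blocks cover everything (all 84 combinations miss at least one item), so 4 is optimal.

4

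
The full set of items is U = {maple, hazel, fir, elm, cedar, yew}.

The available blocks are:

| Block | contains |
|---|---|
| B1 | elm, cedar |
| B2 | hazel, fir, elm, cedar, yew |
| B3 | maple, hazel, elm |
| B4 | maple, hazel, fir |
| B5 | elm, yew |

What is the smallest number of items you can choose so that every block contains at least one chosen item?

The 2 items {fir, elm} hit every block.
The blocks B1, B4 are pairwise disjoint, so any hitting set needs a separate item for each — at least 2. Hence 2 is optimal.

2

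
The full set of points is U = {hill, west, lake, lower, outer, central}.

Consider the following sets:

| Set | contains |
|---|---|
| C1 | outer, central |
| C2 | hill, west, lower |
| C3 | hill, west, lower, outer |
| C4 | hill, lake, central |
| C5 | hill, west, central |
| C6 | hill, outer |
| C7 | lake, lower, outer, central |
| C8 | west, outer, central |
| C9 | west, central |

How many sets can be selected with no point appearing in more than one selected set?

2

C1, C2 are pairwise disjoint (C1={outer,central}; C2={hill,west,lower}).
Every remaining set overlaps one of these, and no 3 of the listed sets are pairwise disjoint, so 2 is the maximum.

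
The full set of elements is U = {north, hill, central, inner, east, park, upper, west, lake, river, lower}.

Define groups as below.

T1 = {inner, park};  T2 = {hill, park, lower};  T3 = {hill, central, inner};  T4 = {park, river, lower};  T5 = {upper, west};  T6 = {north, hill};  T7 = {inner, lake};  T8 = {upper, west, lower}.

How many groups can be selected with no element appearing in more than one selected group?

4

T4, T5, T6, T7 are pairwise disjoint (T4={park,river,lower}; T5={upper,west}; T6={north,hill}; T7={inner,lake}).
Every remaining group overlaps one of these, and no 5 of the listed groups are pairwise disjoint, so 4 is the maximum.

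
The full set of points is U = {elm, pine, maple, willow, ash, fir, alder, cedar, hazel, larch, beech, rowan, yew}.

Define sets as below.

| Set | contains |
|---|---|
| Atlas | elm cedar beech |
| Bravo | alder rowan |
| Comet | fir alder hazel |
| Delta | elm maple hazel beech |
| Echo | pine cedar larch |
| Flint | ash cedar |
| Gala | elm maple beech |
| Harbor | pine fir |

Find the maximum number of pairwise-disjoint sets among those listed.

4

Bravo, Flint, Gala, Harbor are pairwise disjoint (Bravo={alder,rowan}; Flint={ash,cedar}; Gala={elm,maple,beech}; Harbor={pine,fir}).
Every remaining set overlaps one of these, and no 5 of the listed sets are pairwise disjoint, so 4 is the maximum.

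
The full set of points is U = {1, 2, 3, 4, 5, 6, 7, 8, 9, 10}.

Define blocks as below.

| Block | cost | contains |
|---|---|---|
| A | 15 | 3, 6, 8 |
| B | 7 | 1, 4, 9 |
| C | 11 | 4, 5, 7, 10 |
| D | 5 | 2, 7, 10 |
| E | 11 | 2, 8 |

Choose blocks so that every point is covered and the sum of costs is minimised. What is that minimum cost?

38

A, B, C, D together cover every point (A ∪ B ∪ C ∪ D = {1, 2, 3, 4, 5, 6, 7, 8, 9, 10}); total cost 15 + 7 + 11 + 5 = 38.
No covering selection has total cost below 38.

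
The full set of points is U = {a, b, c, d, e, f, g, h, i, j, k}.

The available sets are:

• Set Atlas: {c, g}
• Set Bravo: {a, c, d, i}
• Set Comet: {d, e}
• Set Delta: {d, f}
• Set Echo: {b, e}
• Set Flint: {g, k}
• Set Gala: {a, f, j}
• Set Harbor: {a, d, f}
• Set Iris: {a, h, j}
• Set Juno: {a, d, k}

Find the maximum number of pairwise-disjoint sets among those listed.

Atlas, Delta, Echo, Iris are pairwise disjoint (Atlas={c,g}; Delta={d,f}; Echo={b,e}; Iris={a,h,j}).
Every remaining set overlaps one of these, and no 5 of the listed sets are pairwise disjoint, so 4 is the maximum.

4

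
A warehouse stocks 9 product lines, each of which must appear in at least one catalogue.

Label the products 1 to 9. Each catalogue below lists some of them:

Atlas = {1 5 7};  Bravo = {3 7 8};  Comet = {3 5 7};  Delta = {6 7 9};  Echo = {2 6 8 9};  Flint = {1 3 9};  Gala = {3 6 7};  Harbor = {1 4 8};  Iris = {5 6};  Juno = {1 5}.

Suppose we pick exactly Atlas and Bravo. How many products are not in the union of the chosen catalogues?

Union of Atlas, Bravo = {1, 3, 5, 7, 8}.
Not covered: 2, 4, 6, 9 — 4 products.

4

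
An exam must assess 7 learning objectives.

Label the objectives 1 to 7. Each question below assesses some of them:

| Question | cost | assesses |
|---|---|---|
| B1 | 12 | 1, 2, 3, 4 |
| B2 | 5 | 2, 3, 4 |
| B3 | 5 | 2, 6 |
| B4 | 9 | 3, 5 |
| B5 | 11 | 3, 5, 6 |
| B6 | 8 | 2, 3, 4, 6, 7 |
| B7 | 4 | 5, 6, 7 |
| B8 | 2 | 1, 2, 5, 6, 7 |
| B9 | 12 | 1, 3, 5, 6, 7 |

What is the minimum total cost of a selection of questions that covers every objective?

B2, B8 together cover every objective (B2 ∪ B8 = {1, 2, 3, 4, 5, 6, 7}); total cost 5 + 2 = 7.
No covering selection has total cost below 7.

7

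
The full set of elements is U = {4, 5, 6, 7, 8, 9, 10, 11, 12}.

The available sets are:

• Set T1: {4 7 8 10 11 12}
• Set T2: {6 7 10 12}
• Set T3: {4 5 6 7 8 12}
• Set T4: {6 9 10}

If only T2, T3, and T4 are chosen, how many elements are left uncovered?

1

Union of T2, T3, T4 = {4, 5, 6, 7, 8, 9, 10, 12}.
Not covered: 11 — 1 element.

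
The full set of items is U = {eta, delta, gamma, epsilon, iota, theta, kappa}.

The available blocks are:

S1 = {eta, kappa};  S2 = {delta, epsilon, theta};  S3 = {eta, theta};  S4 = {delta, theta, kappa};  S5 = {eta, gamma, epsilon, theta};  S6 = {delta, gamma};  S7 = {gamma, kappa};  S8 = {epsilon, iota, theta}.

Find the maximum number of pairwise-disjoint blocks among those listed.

S1, S6, S8 are pairwise disjoint (S1={eta,kappa}; S6={delta,gamma}; S8={epsilon,iota,theta}).
Every remaining block overlaps one of these, and no 4 of the listed blocks are pairwise disjoint, so 3 is the maximum.

3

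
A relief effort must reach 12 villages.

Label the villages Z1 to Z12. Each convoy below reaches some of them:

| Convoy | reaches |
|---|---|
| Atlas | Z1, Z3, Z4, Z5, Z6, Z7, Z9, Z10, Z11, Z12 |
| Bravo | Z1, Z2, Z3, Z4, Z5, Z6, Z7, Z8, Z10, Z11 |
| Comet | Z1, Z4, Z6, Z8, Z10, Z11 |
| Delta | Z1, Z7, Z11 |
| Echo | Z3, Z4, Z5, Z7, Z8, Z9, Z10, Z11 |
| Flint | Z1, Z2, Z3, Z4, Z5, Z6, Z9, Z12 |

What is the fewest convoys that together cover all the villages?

2

Atlas and Bravo together: Atlas ∪ Bravo = {Z1, Z2, Z3, Z4, Z5, Z6, Z7, Z8, Z9, Z10, Z11, Z12} — every village is covered.
No single convoy has all 12 villages (the largest, Atlas, has 10), so 2 is optimal.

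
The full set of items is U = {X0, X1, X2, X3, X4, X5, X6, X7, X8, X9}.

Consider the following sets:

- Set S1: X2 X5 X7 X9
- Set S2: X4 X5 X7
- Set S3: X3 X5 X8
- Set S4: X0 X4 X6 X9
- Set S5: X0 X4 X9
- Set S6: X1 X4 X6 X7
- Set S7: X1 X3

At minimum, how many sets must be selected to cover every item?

4

S1 and S3 and S4 and S7 together: S1 ∪ S3 ∪ S4 ∪ S7 = {X0, X1, X2, X3, X4, X5, X6, X7, X8, X9} — every item is covered.
No 3 of the 7 sets cover everything (all 35 combinations miss at least one item), so 4 is optimal.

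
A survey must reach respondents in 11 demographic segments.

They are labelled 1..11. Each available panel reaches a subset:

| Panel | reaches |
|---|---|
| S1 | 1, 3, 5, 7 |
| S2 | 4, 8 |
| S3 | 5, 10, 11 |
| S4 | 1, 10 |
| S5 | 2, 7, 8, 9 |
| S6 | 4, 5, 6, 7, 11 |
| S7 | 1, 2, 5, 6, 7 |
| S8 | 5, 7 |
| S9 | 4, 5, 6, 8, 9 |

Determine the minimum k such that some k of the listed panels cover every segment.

S1 and S3 and S5 and S9 together: S1 ∪ S3 ∪ S5 ∪ S9 = {1, 2, 3, 4, 5, 6, 7, 8, 9, 10, 11} — every segment is covered.
No 3 of the 9 panels cover everything (all 84 combinations miss at least one segment), so 4 is optimal.

4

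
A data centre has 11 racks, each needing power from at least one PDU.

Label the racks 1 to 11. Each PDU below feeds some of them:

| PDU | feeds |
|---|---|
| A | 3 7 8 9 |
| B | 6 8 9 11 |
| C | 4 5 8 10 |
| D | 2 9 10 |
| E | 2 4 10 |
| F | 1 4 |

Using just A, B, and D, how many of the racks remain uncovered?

3

Union of A, B, D = {2, 3, 6, 7, 8, 9, 10, 11}.
Not covered: 1, 4, 5 — 3 racks.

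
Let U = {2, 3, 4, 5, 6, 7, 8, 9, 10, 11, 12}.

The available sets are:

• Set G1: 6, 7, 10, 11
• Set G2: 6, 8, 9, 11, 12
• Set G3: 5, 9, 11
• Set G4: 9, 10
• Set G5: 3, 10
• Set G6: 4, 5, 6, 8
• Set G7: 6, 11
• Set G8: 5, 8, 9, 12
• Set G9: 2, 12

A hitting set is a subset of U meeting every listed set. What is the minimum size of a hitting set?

4

Take H = {4, 10, 11, 12}. Each listed set contains at least one of these, so H is a hitting set of size 4.
No choice of 3 elements meets every set, so 4 is the minimum.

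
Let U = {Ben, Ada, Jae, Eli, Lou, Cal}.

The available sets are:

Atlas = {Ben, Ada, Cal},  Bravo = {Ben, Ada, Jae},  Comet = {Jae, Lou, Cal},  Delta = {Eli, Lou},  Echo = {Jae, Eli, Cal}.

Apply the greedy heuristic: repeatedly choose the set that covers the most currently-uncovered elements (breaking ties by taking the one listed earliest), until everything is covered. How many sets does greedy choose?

3

Greedy: pick Atlas (covers 3 new) → pick Comet (covers 2 new) → pick Delta (covers 1 new). Total picks: 3.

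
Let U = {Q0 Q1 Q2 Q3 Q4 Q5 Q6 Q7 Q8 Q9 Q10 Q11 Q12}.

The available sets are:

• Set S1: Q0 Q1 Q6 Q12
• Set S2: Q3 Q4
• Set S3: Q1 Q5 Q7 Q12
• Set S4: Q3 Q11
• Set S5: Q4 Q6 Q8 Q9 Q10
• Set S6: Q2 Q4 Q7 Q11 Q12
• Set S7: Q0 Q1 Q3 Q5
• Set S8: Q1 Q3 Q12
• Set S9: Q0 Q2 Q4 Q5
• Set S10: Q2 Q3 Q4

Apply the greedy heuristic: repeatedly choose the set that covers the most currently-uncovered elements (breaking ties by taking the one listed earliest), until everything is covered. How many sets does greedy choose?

Greedy: pick S5 (covers 5 new) → pick S3 (covers 4 new) → pick S4 (covers 2 new) → pick S9 (covers 2 new). Total picks: 4.
(The true minimum cover uses only 3 sets, so greedy is not optimal here.)

4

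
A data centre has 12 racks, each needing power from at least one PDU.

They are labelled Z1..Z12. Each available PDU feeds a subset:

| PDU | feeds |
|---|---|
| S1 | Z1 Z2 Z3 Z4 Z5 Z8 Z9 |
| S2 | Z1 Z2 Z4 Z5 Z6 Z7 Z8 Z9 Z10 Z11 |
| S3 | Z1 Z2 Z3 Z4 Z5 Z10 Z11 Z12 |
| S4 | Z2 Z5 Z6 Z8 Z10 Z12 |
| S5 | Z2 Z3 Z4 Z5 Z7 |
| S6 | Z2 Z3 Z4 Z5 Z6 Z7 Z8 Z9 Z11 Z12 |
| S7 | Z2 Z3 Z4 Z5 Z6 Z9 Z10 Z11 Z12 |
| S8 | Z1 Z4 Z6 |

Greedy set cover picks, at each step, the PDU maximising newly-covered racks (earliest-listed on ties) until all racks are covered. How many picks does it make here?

Greedy: pick S2 (covers 10 new) → pick S3 (covers 2 new). Total picks: 2.

2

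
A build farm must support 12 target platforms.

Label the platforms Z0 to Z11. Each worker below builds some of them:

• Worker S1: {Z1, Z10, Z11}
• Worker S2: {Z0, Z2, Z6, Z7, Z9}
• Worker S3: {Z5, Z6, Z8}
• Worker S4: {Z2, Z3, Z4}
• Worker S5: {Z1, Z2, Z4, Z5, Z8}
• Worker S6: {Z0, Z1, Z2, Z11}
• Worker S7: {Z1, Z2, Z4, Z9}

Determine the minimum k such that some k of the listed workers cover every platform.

Take {S1, S2, S4, S5}. Their union is {Z0, Z1, Z2, Z3, Z4, Z5, Z6, Z7, Z8, Z9, Z10, Z11}, which is all 12 platforms.
Only S4 contains Z3, so S4 is forced; the remaining 9 platforms need at least 3 more workers (each remaining worker adds at most 4) — so at least 4 workers are needed, and 4 is optimal.

4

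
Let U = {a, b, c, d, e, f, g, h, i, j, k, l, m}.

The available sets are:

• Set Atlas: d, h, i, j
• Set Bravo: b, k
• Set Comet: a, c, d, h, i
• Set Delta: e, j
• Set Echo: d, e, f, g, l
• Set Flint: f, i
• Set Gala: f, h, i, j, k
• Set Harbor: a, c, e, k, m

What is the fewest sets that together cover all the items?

Bravo and Echo and Gala and Harbor together: Bravo ∪ Echo ∪ Gala ∪ Harbor = {a, b, c, d, e, f, g, h, i, j, k, l, m} — every item is covered.
Only Bravo contains b, so Bravo is forced; the remaining 11 items need at least 3 more sets (each remaining set adds at most 5) — so at least 4 sets are needed, and 4 is optimal.

4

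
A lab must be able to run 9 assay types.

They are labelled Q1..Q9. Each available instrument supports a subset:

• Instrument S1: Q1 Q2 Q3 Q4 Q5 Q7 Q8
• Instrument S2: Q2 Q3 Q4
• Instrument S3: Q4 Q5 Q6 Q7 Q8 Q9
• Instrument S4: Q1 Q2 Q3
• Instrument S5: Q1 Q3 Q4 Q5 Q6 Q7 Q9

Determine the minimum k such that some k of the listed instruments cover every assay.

Take {S1, S3}. Their union is {Q1, Q2, Q3, Q4, Q5, Q6, Q7, Q8, Q9}, which is all 9 assays.
No single instrument has all 9 assays (the largest, S1, has 7), so 2 is optimal.

2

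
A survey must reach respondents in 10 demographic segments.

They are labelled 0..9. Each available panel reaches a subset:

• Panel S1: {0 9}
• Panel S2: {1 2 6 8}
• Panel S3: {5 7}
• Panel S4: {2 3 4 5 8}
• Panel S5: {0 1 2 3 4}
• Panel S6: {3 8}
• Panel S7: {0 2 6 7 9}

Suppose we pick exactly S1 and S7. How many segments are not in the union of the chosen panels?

Union of S1, S7 = {0, 2, 6, 7, 9}.
Not covered: 1, 3, 4, 5, 8 — 5 segments.

5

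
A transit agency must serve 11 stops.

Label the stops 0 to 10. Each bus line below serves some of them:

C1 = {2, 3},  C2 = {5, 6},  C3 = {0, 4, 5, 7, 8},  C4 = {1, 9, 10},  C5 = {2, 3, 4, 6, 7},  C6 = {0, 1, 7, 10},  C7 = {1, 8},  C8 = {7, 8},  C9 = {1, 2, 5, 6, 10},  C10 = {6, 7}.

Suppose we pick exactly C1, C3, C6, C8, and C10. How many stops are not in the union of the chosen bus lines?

Union of C1, C3, C6, C8, C10 = {0, 1, 2, 3, 4, 5, 6, 7, 8, 10}.
Not covered: 9 — 1 stop.

1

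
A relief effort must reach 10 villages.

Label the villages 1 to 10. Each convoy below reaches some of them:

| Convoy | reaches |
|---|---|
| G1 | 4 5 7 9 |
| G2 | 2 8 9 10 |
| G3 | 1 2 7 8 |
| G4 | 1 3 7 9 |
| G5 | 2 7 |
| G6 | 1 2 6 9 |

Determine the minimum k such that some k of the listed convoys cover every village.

Take {G1, G2, G4, G6}. Their union is {1, 2, 3, 4, 5, 6, 7, 8, 9, 10}, which is all 10 villages.
No 3 of the 6 convoys cover everything (all 20 combinations miss at least one village), so 4 is optimal.

4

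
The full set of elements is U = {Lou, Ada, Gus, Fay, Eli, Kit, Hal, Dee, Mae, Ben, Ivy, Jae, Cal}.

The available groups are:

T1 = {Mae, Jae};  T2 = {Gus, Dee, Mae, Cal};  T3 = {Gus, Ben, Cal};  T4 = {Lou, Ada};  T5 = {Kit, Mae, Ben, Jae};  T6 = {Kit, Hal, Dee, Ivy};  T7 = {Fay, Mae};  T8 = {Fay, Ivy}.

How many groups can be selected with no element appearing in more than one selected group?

T3, T4, T6, T7 are pairwise disjoint (T3={Gus,Ben,Cal}; T4={Lou,Ada}; T6={Kit,Hal,Dee,Ivy}; T7={Fay,Mae}).
Every remaining group overlaps one of these, and no 5 of the listed groups are pairwise disjoint, so 4 is the maximum.

4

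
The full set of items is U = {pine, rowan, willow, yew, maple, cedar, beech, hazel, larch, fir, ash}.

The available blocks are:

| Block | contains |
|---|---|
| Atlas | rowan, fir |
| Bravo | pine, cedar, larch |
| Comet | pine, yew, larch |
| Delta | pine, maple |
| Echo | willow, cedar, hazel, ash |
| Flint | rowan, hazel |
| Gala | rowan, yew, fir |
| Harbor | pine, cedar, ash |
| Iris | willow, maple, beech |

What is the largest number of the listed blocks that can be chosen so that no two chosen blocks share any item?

3

Bravo, Flint, Iris are pairwise disjoint (Bravo={pine,cedar,larch}; Flint={rowan,hazel}; Iris={willow,maple,beech}).
Every remaining block overlaps one of these, and no 4 of the listed blocks are pairwise disjoint, so 3 is the maximum.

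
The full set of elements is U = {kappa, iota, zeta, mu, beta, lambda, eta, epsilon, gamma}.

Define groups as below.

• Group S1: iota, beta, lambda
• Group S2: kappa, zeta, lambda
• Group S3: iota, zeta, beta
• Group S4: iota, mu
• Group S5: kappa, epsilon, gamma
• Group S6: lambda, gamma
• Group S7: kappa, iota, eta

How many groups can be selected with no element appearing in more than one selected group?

S1, S5 are pairwise disjoint (S1={iota,beta,lambda}; S5={kappa,epsilon,gamma}).
Every remaining group overlaps one of these, and no 3 of the listed groups are pairwise disjoint, so 2 is the maximum.

2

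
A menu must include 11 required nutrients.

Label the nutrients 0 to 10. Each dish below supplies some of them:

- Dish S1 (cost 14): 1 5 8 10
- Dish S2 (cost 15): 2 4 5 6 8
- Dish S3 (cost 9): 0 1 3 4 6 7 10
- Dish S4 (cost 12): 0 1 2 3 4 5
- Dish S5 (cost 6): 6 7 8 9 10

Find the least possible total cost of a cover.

18

S4, S5 together cover every nutrient (S4 ∪ S5 = {0, 1, 2, 3, 4, 5, 6, 7, 8, 9, 10}); total cost 12 + 6 = 18.
No covering selection has total cost below 18.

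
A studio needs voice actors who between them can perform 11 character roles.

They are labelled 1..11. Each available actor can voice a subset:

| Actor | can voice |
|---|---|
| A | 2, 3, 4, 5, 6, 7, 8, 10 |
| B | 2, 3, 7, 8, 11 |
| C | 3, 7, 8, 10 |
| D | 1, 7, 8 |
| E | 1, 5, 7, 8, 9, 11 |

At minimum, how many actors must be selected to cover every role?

2

Take {A, E}. Their union is {1, 2, 3, 4, 5, 6, 7, 8, 9, 10, 11}, which is all 11 roles.
No single actor has all 11 roles (the largest, A, has 8), so 2 is optimal.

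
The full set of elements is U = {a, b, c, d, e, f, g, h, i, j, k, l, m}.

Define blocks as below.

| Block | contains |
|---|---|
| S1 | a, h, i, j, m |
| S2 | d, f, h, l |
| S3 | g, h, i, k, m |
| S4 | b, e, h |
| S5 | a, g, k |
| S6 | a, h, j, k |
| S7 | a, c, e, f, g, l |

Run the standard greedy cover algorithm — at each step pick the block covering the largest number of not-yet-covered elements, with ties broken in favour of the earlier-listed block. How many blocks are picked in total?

Greedy: pick S7 (covers 6 new) → pick S1 (covers 4 new) → pick S2 (covers 1 new) → pick S3 (covers 1 new) → pick S4 (covers 1 new). Total picks: 5.

5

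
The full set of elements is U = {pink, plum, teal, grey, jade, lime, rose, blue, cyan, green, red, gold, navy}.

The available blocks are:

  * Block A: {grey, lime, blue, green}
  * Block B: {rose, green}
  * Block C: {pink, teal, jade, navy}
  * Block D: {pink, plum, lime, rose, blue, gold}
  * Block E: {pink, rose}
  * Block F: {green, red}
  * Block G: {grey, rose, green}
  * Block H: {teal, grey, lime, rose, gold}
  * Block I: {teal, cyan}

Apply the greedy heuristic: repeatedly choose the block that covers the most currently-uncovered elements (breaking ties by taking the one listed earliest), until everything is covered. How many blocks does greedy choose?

Greedy: pick D (covers 6 new) → pick C (covers 3 new) → pick A (covers 2 new) → pick F (covers 1 new) → pick I (covers 1 new). Total picks: 5.

5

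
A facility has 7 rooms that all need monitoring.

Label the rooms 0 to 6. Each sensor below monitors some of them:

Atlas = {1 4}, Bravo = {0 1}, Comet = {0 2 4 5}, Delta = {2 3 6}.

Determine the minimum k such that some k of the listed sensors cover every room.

Take {Bravo, Comet, Delta}. Their union is {0, 1, 2, 3, 4, 5, 6}, which is all 7 rooms.
Only Delta contains 3, so Delta is forced; the remaining 4 rooms need at least 2 more sensors (each remaining sensor adds at most 3) — so at least 3 sensors are needed, and 3 is optimal.

3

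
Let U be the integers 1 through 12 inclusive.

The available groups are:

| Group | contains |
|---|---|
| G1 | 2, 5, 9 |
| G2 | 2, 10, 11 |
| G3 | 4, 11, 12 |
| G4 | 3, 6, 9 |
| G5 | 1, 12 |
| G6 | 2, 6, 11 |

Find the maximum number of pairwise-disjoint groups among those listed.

3

G2, G4, G5 are pairwise disjoint (G2={2,10,11}; G4={3,6,9}; G5={1,12}).
Every remaining group overlaps one of these, and no 4 of the listed groups are pairwise disjoint, so 3 is the maximum.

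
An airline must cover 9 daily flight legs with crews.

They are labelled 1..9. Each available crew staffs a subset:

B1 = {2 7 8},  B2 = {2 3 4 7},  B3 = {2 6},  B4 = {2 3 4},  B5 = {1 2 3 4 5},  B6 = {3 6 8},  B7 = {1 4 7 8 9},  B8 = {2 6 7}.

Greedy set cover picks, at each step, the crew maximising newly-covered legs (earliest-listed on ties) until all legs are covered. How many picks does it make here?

Greedy: pick B5 (covers 5 new) → pick B7 (covers 3 new) → pick B3 (covers 1 new). Total picks: 3.

3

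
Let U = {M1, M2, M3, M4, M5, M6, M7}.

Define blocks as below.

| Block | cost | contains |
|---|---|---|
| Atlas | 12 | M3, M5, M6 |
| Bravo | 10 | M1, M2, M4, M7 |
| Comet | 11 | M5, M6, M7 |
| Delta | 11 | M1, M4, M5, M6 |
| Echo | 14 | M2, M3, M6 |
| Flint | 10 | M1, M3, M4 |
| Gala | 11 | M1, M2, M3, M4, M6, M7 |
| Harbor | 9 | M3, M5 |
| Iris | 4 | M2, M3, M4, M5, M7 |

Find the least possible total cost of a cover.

15

Delta, Iris together cover every element (Delta ∪ Iris = {M1, M2, M3, M4, M5, M6, M7}); total cost 11 + 4 = 15.
No covering selection has total cost below 15.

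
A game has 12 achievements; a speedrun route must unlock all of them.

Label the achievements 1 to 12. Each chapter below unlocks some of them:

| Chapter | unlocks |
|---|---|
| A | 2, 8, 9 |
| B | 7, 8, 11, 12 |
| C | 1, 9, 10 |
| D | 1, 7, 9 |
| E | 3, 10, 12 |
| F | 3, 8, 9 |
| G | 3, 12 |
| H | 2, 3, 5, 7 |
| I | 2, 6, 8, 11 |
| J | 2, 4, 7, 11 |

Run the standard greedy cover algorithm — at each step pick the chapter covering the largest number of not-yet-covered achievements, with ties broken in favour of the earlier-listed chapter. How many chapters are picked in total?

Greedy: pick B (covers 4 new) → pick C (covers 3 new) → pick H (covers 3 new) → pick I (covers 1 new) → pick J (covers 1 new). Total picks: 5.

5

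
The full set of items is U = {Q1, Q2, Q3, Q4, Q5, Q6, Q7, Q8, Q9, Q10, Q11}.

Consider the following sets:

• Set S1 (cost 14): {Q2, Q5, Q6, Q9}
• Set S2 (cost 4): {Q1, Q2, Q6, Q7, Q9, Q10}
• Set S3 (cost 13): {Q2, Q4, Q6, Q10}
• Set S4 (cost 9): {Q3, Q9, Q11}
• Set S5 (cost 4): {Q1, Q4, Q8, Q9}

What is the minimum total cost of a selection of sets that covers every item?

S1, S2, S4, S5 together cover every item (S1 ∪ S2 ∪ S4 ∪ S5 = {Q1, Q2, Q3, Q4, Q5, Q6, Q7, Q8, Q9, Q10, Q11}); total cost 14 + 4 + 9 + 4 = 31.
No covering selection has total cost below 31.

31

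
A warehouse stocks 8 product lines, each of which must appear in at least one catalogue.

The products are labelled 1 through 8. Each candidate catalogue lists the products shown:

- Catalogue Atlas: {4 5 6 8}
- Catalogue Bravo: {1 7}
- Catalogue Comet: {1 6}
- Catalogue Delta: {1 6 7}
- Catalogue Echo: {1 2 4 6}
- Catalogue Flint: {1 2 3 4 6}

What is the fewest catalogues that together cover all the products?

Atlas and Bravo and Flint together: Atlas ∪ Bravo ∪ Flint = {1, 2, 3, 4, 5, 6, 7, 8} — every product is covered.
Only Flint contains 3, so Flint is forced; the remaining 3 products need at least 2 more catalogues (each remaining catalogue adds at most 2) — so at least 3 catalogues are needed, and 3 is optimal.

3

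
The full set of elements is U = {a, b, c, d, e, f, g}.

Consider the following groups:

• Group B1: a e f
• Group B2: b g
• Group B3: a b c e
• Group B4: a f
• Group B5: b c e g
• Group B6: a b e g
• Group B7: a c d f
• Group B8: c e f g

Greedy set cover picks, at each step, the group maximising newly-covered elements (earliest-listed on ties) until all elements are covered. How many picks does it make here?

3

Greedy: pick B3 (covers 4 new) → pick B7 (covers 2 new) → pick B2 (covers 1 new). Total picks: 3.
(The true minimum cover uses only 2 groups, so greedy is not optimal here.)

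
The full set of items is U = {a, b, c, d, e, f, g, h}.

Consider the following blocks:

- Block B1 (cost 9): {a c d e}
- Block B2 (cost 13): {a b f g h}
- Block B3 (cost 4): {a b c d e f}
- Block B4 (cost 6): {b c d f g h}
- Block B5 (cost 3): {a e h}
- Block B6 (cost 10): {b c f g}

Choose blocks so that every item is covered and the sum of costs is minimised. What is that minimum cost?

9

B4, B5 together cover every item (B4 ∪ B5 = {a, b, c, d, e, f, g, h}); total cost 6 + 3 = 9.
The greedy pick B3, B4 costs 10; no covering selection beats 9.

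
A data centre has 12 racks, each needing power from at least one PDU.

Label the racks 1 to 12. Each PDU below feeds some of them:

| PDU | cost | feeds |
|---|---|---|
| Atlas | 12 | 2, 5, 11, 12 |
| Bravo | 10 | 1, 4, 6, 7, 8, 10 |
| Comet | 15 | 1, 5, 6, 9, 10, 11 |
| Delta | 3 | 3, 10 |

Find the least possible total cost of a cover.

Atlas, Bravo, Comet, Delta together cover every rack (Atlas ∪ Bravo ∪ Comet ∪ Delta = {1, 2, 3, 4, 5, 6, 7, 8, 9, 10, 11, 12}); total cost 12 + 10 + 15 + 3 = 40.
No covering selection has total cost below 40.

40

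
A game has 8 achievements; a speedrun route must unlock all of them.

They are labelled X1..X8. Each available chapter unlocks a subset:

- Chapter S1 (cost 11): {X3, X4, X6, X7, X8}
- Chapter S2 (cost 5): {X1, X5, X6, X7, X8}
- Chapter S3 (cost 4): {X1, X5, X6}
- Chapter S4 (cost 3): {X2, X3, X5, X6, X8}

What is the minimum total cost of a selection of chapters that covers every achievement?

18

S1, S3, S4 together cover every achievement (S1 ∪ S3 ∪ S4 = {X1, X2, X3, X4, X5, X6, X7, X8}); total cost 11 + 4 + 3 = 18.
The greedy pick S4, S2, S1 costs 19; no covering selection beats 18.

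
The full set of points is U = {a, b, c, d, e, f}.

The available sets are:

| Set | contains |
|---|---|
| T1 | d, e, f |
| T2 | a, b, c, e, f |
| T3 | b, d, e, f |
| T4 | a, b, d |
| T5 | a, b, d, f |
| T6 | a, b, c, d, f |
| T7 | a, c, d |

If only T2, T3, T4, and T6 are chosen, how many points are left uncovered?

0

Union of T2, T3, T4, T6 = {a, b, c, d, e, f} — that's every point, so 0 are uncovered.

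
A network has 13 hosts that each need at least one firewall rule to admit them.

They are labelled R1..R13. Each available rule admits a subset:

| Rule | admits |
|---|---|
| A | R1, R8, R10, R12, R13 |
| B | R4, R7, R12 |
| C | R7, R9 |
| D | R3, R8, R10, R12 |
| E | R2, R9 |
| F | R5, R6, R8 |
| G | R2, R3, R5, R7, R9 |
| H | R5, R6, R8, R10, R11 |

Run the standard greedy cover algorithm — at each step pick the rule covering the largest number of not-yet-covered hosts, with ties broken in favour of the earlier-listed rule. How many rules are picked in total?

4

Greedy: pick A (covers 5 new) → pick G (covers 5 new) → pick H (covers 2 new) → pick B (covers 1 new). Total picks: 4.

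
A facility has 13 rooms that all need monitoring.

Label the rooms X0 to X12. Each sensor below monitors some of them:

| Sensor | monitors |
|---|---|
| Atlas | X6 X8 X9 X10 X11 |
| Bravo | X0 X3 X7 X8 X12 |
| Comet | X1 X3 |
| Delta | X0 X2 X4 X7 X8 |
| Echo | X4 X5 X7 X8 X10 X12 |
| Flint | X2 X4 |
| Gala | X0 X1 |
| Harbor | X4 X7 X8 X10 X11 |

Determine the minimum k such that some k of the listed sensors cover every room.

4

Atlas and Comet and Delta and Echo together: Atlas ∪ Comet ∪ Delta ∪ Echo = {X0, X1, X2, X3, X4, X5, X6, X7, X8, X9, X10, X11, X12} — every room is covered.
Only Echo contains X5, so Echo is forced; the remaining 7 rooms need at least 3 more sensors (each remaining sensor adds at most 3) — so at least 4 sensors are needed, and 4 is optimal.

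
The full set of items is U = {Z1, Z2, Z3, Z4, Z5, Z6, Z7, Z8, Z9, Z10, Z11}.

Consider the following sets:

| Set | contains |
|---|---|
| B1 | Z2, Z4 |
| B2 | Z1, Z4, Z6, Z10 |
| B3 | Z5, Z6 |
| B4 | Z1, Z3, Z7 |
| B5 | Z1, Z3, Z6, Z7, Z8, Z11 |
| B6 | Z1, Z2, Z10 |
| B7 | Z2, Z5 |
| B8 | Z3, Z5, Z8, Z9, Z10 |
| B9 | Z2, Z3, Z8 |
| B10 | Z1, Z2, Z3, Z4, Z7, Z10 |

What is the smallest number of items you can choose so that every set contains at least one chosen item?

H = {Z2, Z3, Z6} meets every set (each contains at least one member of H), and |H| = 3.
The sets B1, B3, B4 are pairwise disjoint, so any hitting set needs a separate item for each — at least 3. Hence 3 is optimal.

3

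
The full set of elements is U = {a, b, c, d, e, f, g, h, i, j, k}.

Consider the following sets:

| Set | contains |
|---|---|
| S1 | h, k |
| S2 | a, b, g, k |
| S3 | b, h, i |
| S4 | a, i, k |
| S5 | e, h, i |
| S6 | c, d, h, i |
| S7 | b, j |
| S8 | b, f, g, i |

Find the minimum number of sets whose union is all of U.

5

S2 and S5 and S6 and S7 and S8 together: S2 ∪ S5 ∪ S6 ∪ S7 ∪ S8 = {a, b, c, d, e, f, g, h, i, j, k} — every element is covered.
No 4 of the 8 sets cover everything (all 70 combinations miss at least one element), so 5 is optimal.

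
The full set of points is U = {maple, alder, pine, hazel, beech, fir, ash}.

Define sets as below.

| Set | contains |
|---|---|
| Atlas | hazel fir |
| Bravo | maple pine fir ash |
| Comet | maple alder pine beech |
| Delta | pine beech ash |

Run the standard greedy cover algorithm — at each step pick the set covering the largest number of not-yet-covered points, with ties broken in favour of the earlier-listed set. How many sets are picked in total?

3

Greedy: pick Bravo (covers 4 new) → pick Comet (covers 2 new) → pick Atlas (covers 1 new). Total picks: 3.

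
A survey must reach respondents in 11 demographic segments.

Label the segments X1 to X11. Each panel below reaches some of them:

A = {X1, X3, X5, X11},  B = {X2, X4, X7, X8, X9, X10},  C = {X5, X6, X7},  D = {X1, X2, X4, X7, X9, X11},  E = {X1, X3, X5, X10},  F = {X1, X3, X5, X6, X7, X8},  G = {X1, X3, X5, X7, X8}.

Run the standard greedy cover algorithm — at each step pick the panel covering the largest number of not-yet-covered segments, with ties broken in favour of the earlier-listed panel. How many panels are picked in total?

Greedy: pick B (covers 6 new) → pick A (covers 4 new) → pick C (covers 1 new). Total picks: 3.

3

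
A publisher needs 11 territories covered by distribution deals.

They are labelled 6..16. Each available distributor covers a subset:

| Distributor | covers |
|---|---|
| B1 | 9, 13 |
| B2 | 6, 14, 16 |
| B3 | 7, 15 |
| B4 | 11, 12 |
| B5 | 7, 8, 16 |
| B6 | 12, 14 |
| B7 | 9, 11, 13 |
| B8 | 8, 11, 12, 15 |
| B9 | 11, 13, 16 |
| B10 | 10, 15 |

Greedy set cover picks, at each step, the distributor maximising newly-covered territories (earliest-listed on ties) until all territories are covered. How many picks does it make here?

Greedy: pick B8 (covers 4 new) → pick B2 (covers 3 new) → pick B1 (covers 2 new) → pick B3 (covers 1 new) → pick B10 (covers 1 new). Total picks: 5.

5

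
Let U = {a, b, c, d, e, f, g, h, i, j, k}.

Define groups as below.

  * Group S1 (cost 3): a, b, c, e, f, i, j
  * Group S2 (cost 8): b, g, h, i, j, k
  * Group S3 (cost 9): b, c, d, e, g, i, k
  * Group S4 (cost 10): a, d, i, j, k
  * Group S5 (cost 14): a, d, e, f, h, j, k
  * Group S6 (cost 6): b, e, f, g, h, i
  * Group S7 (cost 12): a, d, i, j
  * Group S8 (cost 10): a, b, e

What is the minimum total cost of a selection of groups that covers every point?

S1, S3, S6 together cover every point (S1 ∪ S3 ∪ S6 = {a, b, c, d, e, f, g, h, i, j, k}); total cost 3 + 9 + 6 = 18.
The greedy pick S1, S2, S3 costs 20; no covering selection beats 18.

18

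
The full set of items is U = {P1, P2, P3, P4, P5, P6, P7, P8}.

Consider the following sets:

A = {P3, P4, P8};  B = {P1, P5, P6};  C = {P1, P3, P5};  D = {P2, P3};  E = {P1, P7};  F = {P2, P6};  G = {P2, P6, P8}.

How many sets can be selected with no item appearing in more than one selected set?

A, E, F are pairwise disjoint (A={P3,P4,P8}; E={P1,P7}; F={P2,P6}).
Every remaining set overlaps one of these, and no 4 of the listed sets are pairwise disjoint, so 3 is the maximum.

3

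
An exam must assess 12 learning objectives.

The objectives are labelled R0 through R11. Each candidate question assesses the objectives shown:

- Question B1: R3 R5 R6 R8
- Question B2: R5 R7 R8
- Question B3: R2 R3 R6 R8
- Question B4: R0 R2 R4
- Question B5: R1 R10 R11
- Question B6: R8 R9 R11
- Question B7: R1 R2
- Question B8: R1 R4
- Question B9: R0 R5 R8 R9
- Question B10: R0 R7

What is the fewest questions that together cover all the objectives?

B1 and B2 and B4 and B5 and B9 together: B1 ∪ B2 ∪ B4 ∪ B5 ∪ B9 = {R0, R1, R2, R3, R4, R5, R6, R7, R8, R9, R10, R11} — every objective is covered.
No 4 of the 10 questions cover everything (all 210 combinations miss at least one objective), so 5 is optimal.

5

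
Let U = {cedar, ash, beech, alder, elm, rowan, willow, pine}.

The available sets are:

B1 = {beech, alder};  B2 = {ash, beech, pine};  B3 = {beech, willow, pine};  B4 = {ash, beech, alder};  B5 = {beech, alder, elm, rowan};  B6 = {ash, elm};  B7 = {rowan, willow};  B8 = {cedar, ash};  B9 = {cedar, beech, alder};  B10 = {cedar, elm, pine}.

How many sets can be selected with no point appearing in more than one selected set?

B6, B7, B9 are pairwise disjoint (B6={ash,elm}; B7={rowan,willow}; B9={cedar,beech,alder}).
Every remaining set overlaps one of these, and no 4 of the listed sets are pairwise disjoint, so 3 is the maximum.

3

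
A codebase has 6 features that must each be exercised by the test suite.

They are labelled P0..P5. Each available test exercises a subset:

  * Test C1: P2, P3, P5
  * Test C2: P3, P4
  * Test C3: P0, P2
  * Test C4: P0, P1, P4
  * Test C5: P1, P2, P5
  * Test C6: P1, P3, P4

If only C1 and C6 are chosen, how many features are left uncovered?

1

Union of C1, C6 = {P1, P2, P3, P4, P5}.
Not covered: P0 — 1 feature.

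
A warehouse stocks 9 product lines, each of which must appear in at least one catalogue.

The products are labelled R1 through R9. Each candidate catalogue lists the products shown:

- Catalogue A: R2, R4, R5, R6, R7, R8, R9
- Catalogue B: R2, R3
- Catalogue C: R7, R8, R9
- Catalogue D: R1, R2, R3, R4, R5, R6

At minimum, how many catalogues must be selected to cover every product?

Take {A, D}. Their union is {R1, R2, R3, R4, R5, R6, R7, R8, R9}, which is all 9 products.
No single catalogue has all 9 products (the largest, A, has 7), so 2 is optimal.

2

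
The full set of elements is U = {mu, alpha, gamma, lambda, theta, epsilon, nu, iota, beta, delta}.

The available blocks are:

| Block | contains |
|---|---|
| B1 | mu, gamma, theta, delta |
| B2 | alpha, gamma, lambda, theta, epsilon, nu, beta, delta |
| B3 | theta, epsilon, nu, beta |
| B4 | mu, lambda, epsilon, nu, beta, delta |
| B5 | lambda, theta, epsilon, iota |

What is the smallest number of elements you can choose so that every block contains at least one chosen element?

2

The 2 elements {gamma, epsilon} hit every block.
No single element lies in every block, so at least 2 are needed and 2 is optimal.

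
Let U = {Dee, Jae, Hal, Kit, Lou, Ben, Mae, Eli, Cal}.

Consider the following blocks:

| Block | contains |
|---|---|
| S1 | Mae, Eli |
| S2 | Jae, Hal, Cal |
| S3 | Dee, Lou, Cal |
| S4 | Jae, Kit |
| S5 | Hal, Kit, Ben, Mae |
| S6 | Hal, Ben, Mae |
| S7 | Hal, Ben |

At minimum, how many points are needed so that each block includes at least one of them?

4

The 4 points {Kit, Ben, Eli, Cal} hit every block.
The blocks S1, S3, S4, S7 are pairwise disjoint, so any hitting set needs a separate point for each — at least 4. Hence 4 is optimal.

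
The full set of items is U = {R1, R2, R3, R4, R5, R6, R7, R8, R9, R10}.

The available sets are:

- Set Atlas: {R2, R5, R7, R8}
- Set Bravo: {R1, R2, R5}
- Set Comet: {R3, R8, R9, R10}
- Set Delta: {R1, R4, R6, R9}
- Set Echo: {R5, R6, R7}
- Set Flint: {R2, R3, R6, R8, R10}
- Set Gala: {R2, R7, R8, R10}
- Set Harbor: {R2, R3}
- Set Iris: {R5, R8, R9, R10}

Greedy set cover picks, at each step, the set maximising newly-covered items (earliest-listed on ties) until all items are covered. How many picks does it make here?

Greedy: pick Flint (covers 5 new) → pick Delta (covers 3 new) → pick Atlas (covers 2 new). Total picks: 3.

3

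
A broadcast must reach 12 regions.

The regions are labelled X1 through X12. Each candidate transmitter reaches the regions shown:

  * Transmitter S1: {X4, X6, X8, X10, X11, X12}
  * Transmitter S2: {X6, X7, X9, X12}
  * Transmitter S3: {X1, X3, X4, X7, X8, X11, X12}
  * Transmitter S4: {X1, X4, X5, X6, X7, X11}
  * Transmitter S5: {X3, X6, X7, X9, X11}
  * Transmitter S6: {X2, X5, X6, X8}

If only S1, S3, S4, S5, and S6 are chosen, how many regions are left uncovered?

Union of S1, S3, S4, S5, S6 = {X1, X2, X3, X4, X5, X6, X7, X8, X9, X10, X11, X12} — that's every region, so 0 are uncovered.

0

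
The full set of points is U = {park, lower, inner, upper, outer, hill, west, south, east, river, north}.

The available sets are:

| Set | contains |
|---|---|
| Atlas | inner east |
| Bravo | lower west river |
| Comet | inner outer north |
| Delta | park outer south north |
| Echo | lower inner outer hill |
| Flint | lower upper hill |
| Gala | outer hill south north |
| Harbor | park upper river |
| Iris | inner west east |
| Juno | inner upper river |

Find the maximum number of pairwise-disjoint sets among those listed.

3

Atlas, Gala, Harbor are pairwise disjoint (Atlas={inner,east}; Gala={outer,hill,south,north}; Harbor={park,upper,river}).
Every remaining set overlaps one of these, and no 4 of the listed sets are pairwise disjoint, so 3 is the maximum.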